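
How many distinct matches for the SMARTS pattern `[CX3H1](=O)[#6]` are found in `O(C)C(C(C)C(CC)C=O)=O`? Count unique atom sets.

1

[CX3H1](=O)[#6] is the SMARTS for an aldehyde: an sp2 carbon with one H, double-bonded to O and single-bonded to carbon.
Exactly one fragment in the molecule meets all constraints, giving 1 match.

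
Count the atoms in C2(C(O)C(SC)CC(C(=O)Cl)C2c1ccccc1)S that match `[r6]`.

12

The query [r6] means: r6 matches atoms in a six-membered ring.
Check the 19 heavy atoms by environment: 6× C (in 6-ring) → match; 2× C (acyclic) → no; 2× O (acyclic) → no; 1× Cl (acyclic) → no; 2× S (acyclic) → no; 6× c (aromatic, in 6-ring) → match.
Summing the matching environments: 6 + 6 = 12 matching atoms.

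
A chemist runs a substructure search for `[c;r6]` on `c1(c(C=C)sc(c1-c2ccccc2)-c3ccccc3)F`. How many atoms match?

12

The query [c;r6] means: aromatic carbon that belongs to a six-membered ring.
Check the 20 heavy atoms by environment: 1× s (aromatic, in 5-ring) → no; 4× c (aromatic, in 5-ring) → no; 12× c (aromatic, in 6-ring) → match; 1× F (acyclic) → no; 2× C (acyclic) → no.
That gives 12 matching atoms.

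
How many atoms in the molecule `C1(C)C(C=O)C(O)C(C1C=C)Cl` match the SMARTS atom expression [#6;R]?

5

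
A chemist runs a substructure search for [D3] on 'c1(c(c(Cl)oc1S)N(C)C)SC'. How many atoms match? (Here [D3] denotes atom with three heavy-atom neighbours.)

The query [D3] means: atom with exactly three heavy-atom neighbours.
Check the 12 heavy atoms by environment: 1× o (aromatic, D2) → no; 4× c (aromatic, D3) → match; 1× S (D2) → no; 3× C (D1) → no; 1× S (D1) → no; 1× Cl (D1) → no; 1× N (D3) → match.
Summing the matching environments: 4 + 1 = 5 matching atoms.

5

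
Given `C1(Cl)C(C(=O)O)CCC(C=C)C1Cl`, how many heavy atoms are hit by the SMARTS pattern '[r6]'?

6

The query [r6] means: r6 matches atoms in a six-membered ring.
Check the 13 heavy atoms by environment: 6× C (in 6-ring) → match; 3× C (acyclic) → no; 2× Cl (acyclic) → no; 2× O (acyclic) → no.
That gives 6 matching atoms.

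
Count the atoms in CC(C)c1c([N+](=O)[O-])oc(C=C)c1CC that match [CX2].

0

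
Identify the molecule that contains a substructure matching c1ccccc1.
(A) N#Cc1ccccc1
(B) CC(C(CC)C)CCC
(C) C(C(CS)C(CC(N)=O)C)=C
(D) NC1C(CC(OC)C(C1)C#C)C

A

c1ccccc1 describes six aromatic carbons in a ring (a benzene ring).
(A) contains the required atom environment, so the pattern matches.
(B) has a methyl group (-CH3) but no six-membered all-carbon aromatic ring is present.
(C) has a methyl group (-CH3) but no six-membered all-carbon aromatic ring is present.
(D) has a methyl group (-CH3) but no six-membered all-carbon aromatic ring is present.
So the answer is (A).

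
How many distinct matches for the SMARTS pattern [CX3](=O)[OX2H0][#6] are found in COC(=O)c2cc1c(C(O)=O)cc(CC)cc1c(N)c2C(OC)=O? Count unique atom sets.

2

[CX3](=O)[OX2H0][#6] is the SMARTS for an ester: a carbonyl carbon bonded to an oxygen that is itself bonded to carbon (no H on that O).
The molecule carries 2 separate instances of a methyl-ester group (-C(=O)OCH3) meeting every constraint; each maps to a distinct set of atoms, giving 2 matches.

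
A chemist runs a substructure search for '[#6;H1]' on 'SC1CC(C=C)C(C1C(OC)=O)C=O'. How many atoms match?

6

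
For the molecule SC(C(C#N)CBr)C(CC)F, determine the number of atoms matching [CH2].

2

The query [CH2] means: aliphatic carbon with exactly two hydrogens.
Check the 11 heavy atoms by environment: 2× C (H2) → match; 3× C (H1) → no; 1× C (H3) → no; 1× C (H0) → no; 1× N (H0) → no; 1× S (H1) → no; 1× Br (H0) → no; 1× F (H0) → no.
That gives 2 matching atoms.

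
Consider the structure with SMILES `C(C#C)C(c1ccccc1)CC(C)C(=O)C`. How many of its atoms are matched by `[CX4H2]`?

The query [CX4H2] means: sp3 carbon (X4) with exactly two hydrogens.
Check the 16 heavy atoms by environment: 2× C (H2, X4) → match; 2× C (H1, X4) → no; 2× C (H3, X4) → no; 1× C (H0, X3) → no; 1× O (H0, X1) → no; 1× C (H0, X2) → no; 1× C (H1, X2) → no; 1× c (aromatic, H0, X3) → no; 5× c (aromatic, H1, X3) → no.
That gives 2 matching atoms.

2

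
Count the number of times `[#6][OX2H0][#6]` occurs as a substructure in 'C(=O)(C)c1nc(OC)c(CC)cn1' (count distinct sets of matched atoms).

1

[#6][OX2H0][#6] is the SMARTS for an ether: an aliphatic oxygen bridging two carbons with no H on the oxygen.
Exactly one fragment in the molecule meets all constraints, giving 1 match.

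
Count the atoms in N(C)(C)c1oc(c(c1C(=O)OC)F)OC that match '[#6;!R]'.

5

The query [#6;!R] means: carbon not in any ring.
Check the 15 heavy atoms by environment: 1× o (aromatic, in 5-ring) → no; 4× c (aromatic, in 5-ring) → no; 5× C (acyclic) → match; 3× O (acyclic) → no; 1× N (acyclic) → no; 1× F (acyclic) → no.
That gives 5 matching atoms.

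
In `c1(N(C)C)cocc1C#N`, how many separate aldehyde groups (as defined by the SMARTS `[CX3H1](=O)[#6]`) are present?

[CX3H1](=O)[#6] is the SMARTS for an aldehyde: an sp2 carbon with one H, double-bonded to O and single-bonded to carbon.
No fragment in the molecule satisfies every constraint, giving 0 matches.

0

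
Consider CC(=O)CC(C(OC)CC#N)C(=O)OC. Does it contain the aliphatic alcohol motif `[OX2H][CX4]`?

No

The pattern [OX2H][CX4] describes a hydroxyl oxygen bound to an sp3 (X4) carbon — an aliphatic alcohol.
The closest candidate here is a methoxy ether (-OCH3), but the oxygen has H0 (ether), not H1. No other fragment satisfies the full query, so there is no match.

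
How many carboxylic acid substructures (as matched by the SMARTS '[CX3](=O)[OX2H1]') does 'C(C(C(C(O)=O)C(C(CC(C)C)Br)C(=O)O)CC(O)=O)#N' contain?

3

[CX3](=O)[OX2H1] is the SMARTS for a carboxylic acid: an sp2 carbon double-bonded to O and single-bonded to an -OH oxygen.
The molecule carries 3 separate instances of a carboxylic acid group (-C(=O)OH) meeting every constraint; each maps to a distinct set of atoms, giving 3 matches.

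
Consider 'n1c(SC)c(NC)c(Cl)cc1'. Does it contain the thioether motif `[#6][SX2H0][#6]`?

Yes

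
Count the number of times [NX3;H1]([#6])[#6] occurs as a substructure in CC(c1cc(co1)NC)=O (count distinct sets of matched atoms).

[NX3;H1]([#6])[#6] is the SMARTS for a secondary amine: a trivalent nitrogen with one H, bonded to two carbons.
Exactly one fragment in the molecule meets all constraints, giving 1 match.

1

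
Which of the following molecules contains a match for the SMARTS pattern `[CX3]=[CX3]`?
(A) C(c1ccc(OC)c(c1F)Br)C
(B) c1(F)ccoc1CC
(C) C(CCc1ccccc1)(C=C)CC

C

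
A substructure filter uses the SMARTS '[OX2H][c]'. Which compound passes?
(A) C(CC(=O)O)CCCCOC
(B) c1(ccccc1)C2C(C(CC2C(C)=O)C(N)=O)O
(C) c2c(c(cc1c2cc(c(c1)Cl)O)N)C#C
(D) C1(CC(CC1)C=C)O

[OX2H][c] describes a hydroxyl oxygen attached to an aromatic carbon (a phenol).
(A) has a methoxy ether (-OCH3) but the oxygen has H0, not H1.
(B) has a hydroxyl group (-OH) but the -OH is on an aliphatic carbon, not an aromatic c.
(C) contains a hydroxyl group (-OH), which satisfies every atom and bond constraint.
(D) has a hydroxyl group (-OH) but the -OH is on an aliphatic carbon, not an aromatic c.
So the answer is (C).

C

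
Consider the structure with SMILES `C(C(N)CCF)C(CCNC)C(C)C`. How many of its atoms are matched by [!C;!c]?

3

The query [!C;!c] means: neither aliphatic nor aromatic carbon — same as [!#6].
Check the 14 heavy atoms by environment: 11× C → no; 2× N → match; 1× F → match.
Summing the matching environments: 2 + 1 = 3 matching atoms.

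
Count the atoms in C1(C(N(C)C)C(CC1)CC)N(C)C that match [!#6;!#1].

2

Check the 13 heavy atoms by environment: 11× C → no; 2× N → match.
That gives 2 matching atoms.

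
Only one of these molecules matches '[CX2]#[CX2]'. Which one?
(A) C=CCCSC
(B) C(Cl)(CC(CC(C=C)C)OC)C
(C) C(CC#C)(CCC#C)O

[CX2]#[CX2] describes a carbon-carbon triple bond (an alkyne).
(A) has a vinyl group (-CH=CH2) but the C=C is a double bond; both carbons are CX3, not CX2.
(B) has a vinyl group (-CH=CH2) but the C=C is a double bond; both carbons are CX3, not CX2.
(C) contains an ethynyl group (-C#CH), which satisfies every atom and bond constraint.
So the answer is (C).

C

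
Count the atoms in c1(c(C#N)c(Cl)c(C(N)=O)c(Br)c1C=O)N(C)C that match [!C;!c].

The query [!C;!c] means: neither aliphatic nor aromatic carbon — same as [!#6].
Check the 18 heavy atoms by environment: 6× c (aromatic) → no; 5× C → no; 2× O → match; 3× N → match; 1× Br → match; 1× Cl → match.
Summing the matching environments: 2 + 3 + 1 + 1 = 7 matching atoms.

7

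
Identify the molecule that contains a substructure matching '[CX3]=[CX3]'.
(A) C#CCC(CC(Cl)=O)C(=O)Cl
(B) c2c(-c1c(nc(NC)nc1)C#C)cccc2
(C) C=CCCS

C

[CX3]=[CX3] describes a non-aromatic C=C double bond between two sp2 carbons (an alkene).
(A) has an ethynyl group (-C#CH) but the C-C bond is a triple bond, not a double bond.
(B) has an ethynyl group (-C#CH) but the C-C bond is a triple bond, not a double bond.
(C) contains a vinyl group (-CH=CH2), which satisfies every atom and bond constraint.
So the answer is (C).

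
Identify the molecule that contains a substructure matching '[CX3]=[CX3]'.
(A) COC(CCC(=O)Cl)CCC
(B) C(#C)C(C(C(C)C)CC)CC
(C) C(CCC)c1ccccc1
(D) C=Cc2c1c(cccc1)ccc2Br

D

[CX3]=[CX3] describes a non-aromatic C=C double bond between two sp2 carbons (an alkene).
(A) has an ethyl group (-CH2CH3) but its C-C bond is a single bond between CX4 carbons, not CX3=CX3.
(B) has an ethynyl group (-C#CH) but the C-C bond is a triple bond, not a double bond.
(C) has an ethyl group (-CH2CH3) but its C-C bond is a single bond between CX4 carbons, not CX3=CX3.
(D) contains a vinyl group (-CH=CH2), which satisfies every atom and bond constraint.
So the answer is (D).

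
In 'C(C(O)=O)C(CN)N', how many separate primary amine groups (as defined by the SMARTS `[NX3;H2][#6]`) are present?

[NX3;H2][#6] is the SMARTS for a primary amine: a trivalent nitrogen with two H attached to carbon.
The molecule carries 2 separate instances of a primary amino group (-NH2) meeting every constraint; each maps to a distinct set of atoms, giving 2 matches.

2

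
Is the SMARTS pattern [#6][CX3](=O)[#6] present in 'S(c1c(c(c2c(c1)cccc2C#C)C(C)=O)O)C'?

The pattern [#6][CX3](=O)[#6] describes a carbonyl carbon (no H) flanked by two carbons — a ketone.
The molecule carries an acetyl/ketone group (-C(=O)CH3), whose atoms satisfy every constraint of the query, so the pattern matches.

Yes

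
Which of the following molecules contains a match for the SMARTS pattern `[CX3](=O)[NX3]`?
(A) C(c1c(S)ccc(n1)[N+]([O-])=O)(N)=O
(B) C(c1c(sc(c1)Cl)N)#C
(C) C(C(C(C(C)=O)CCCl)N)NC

A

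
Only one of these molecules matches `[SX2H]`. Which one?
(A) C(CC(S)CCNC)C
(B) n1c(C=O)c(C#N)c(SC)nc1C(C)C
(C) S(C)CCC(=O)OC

A

[SX2H] describes an aliphatic sulfur with two connections, one being H (a thiol).
(A) contains a thiol (-SH), which satisfies every atom and bond constraint.
(B) has a methylthio ether (-SCH3) but the sulfur has H0 (bonded to two carbons), not H1.
(C) has a methylthio ether (-SCH3) but the sulfur has H0 (bonded to two carbons), not H1.
So the answer is (A).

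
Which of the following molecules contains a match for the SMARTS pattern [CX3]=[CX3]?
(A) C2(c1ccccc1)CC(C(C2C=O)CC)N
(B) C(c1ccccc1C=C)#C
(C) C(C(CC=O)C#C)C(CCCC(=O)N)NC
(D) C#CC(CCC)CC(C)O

B

[CX3]=[CX3] describes a non-aromatic C=C double bond between two sp2 carbons (an alkene).
(A) has an ethyl group (-CH2CH3) but its C-C bond is a single bond between CX4 carbons, not CX3=CX3.
(B) contains a vinyl group (-CH=CH2), which satisfies every atom and bond constraint.
(C) has an ethynyl group (-C#CH) but the C-C bond is a triple bond, not a double bond.
(D) has an ethynyl group (-C#CH) but the C-C bond is a triple bond, not a double bond.
So the answer is (B).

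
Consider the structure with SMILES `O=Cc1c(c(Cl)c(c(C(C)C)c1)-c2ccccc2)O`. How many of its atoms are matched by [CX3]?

1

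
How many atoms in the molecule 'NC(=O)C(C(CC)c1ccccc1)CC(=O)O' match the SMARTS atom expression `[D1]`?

Check the 17 heavy atoms by environment: 2× C (D2) → no; 4× C (D3) → no; 1× C (D1) → match; 1× c (aromatic, D3) → no; 5× c (aromatic, D2) → no; 3× O (D1) → match; 1× N (D1) → match.
Summing the matching environments: 1 + 3 + 1 = 5 matching atoms.

5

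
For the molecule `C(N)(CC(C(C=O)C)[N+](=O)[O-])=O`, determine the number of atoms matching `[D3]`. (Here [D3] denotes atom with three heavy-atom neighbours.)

4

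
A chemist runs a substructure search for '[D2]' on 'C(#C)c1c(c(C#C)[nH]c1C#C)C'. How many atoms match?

4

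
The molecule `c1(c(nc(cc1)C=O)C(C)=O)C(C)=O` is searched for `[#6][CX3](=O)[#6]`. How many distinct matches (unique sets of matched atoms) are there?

2

[#6][CX3](=O)[#6] is the SMARTS for a ketone: a carbonyl carbon (no H) flanked by two carbons.
The molecule carries 2 separate instances of an acetyl/ketone group (-C(=O)CH3) meeting every constraint; each maps to a distinct set of atoms, giving 2 matches.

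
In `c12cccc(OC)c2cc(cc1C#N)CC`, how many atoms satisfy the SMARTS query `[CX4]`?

3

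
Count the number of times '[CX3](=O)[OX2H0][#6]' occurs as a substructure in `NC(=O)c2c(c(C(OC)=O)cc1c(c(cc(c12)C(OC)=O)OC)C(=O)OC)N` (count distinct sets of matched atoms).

[CX3](=O)[OX2H0][#6] is the SMARTS for an ester: a carbonyl carbon bonded to an oxygen that is itself bonded to carbon (no H on that O).
The molecule carries 3 separate instances of a methyl-ester group (-C(=O)OCH3) meeting every constraint; each maps to a distinct set of atoms, giving 3 matches.

3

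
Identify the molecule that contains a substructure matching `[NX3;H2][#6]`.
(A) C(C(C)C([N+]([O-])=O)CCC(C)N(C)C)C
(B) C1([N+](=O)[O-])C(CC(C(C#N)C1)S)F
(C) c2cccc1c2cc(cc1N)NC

[NX3;H2][#6] describes a trivalent nitrogen with two H attached to carbon (a primary amine).
(A) has a dimethylamino group (-N(CH3)2) but the nitrogen has H0, not H2.
(B) has a nitrile (-C#N) but the nitrogen is NX1 (triple-bonded), not NX3 with two H.
(C) contains a primary amino group (-NH2), which satisfies every atom and bond constraint.
So the answer is (C).

C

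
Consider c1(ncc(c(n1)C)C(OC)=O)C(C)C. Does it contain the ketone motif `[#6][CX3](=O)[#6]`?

No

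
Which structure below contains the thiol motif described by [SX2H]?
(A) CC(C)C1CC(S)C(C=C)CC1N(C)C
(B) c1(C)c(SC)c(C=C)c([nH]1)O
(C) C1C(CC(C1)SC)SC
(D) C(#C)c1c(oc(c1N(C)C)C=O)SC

A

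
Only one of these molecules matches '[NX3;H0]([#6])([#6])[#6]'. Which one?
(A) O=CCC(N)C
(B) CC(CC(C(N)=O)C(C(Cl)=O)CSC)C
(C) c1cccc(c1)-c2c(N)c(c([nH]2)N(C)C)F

C

[NX3;H0]([#6])([#6])[#6] describes a trivalent nitrogen with no H, bonded to three carbons (a tertiary amine).
(A) has a primary amino group (-NH2) but the nitrogen has H2, not H0 with three carbons.
(B) has a primary amide (-C(=O)NH2) but the amide nitrogen has H2 and only one carbon neighbour.
(C) contains a dimethylamino group (-N(CH3)2), which satisfies every atom and bond constraint.
So the answer is (C).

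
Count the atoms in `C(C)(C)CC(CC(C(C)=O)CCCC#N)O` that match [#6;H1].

3

The query [#6;H1] means: any carbon bearing exactly one hydrogen.
Check the 16 heavy atoms by environment: 5× C (H2) → no; 3× C (H1) → match; 2× C (H0) → no; 1× O (H0) → no; 3× C (H3) → no; 1× O (H1) → no; 1× N (H0) → no.
That gives 3 matching atoms.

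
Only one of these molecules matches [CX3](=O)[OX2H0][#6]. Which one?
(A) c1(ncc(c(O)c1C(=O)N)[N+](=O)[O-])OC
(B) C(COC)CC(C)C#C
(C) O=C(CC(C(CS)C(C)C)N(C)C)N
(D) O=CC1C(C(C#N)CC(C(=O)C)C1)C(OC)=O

[CX3](=O)[OX2H0][#6] describes a carbonyl carbon bonded to an oxygen that is itself bonded to carbon (no H on that O) (an ester).
(A) has a methoxy ether (-OCH3) but the ether oxygen is not adjacent to a C=O carbon.
(B) has a methoxy ether (-OCH3) but the ether oxygen is not adjacent to a C=O carbon.
(C) has a primary amide (-C(=O)NH2) but the carbonyl is bonded to N, not to an O-C linkage.
(D) contains a methyl-ester group (-C(=O)OCH3), which satisfies every atom and bond constraint.
So the answer is (D).

D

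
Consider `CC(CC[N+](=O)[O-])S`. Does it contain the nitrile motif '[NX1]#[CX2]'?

No

The pattern [NX1]#[CX2] describes a nitrogen triple-bonded to a two-connected carbon — a nitrile.
The closest candidate here is a nitro group (-[N+](=O)[O-]), but there is no C#N triple bond. No other fragment satisfies the full query, so there is no match.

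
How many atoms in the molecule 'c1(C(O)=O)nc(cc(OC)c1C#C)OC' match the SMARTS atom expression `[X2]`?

6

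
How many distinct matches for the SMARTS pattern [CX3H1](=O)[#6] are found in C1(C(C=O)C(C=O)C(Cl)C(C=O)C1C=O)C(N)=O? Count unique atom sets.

4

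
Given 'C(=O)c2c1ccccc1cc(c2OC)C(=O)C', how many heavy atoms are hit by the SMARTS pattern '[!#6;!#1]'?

3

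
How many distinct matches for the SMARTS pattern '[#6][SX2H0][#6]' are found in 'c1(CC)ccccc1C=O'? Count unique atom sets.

0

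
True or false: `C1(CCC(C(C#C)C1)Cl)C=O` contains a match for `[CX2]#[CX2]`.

True

The pattern [CX2]#[CX2] describes a carbon-carbon triple bond — an alkyne.
The molecule carries an ethynyl group (-C#CH), whose atoms satisfy every constraint of the query, so the pattern matches.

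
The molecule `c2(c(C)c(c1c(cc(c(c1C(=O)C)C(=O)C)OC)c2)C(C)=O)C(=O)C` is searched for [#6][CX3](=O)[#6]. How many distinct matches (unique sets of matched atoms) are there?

4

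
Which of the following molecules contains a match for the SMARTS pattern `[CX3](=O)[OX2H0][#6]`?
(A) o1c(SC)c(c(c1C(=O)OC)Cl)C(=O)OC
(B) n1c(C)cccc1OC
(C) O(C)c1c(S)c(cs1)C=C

A

[CX3](=O)[OX2H0][#6] describes a carbonyl carbon bonded to an oxygen that is itself bonded to carbon (no H on that O) (an ester).
(A) contains a methyl-ester group (-C(=O)OCH3), which satisfies every atom and bond constraint.
(B) has a methoxy ether (-OCH3) but the ether oxygen is not adjacent to a C=O carbon.
(C) has a methoxy ether (-OCH3) but the ether oxygen is not adjacent to a C=O carbon.
So the answer is (A).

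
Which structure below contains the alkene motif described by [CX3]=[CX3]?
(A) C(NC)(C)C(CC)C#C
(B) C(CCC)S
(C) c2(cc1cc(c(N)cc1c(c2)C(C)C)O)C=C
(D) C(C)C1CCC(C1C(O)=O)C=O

C

[CX3]=[CX3] describes a non-aromatic C=C double bond between two sp2 carbons (an alkene).
(A) has an ethynyl group (-C#CH) but the C-C bond is a triple bond, not a double bond.
(B) has an ethyl group (-CH2CH3) but its C-C bond is a single bond between CX4 carbons, not CX3=CX3.
(C) contains a vinyl group (-CH=CH2), which satisfies every atom and bond constraint.
(D) has an ethyl group (-CH2CH3) but its C-C bond is a single bond between CX4 carbons, not CX3=CX3.
So the answer is (C).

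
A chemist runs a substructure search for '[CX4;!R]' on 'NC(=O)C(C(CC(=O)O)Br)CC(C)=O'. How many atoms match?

5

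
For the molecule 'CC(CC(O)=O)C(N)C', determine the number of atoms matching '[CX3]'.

The query [CX3] means: C with X3: aliphatic carbon with exactly 3 total connections.
Check the 9 heavy atoms by environment: 5× C (X4) → no; 1× C (X3) → match; 1× O (X1) → no; 1× O (X2) → no; 1× N (X3) → no.
That gives 1 matching atom.

1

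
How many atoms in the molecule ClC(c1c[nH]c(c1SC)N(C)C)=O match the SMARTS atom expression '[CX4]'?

3

The query [CX4] means: C with X4: aliphatic carbon with exactly 4 total connections (bonds + H).
Check the 13 heavy atoms by environment: 1× n (aromatic, X3) → no; 4× c (aromatic, X3) → no; 1× N (X3) → no; 3× C (X4) → match; 1× C (X3) → no; 1× O (X1) → no; 1× Cl (X1) → no; 1× S (X2) → no.
That gives 3 matching atoms.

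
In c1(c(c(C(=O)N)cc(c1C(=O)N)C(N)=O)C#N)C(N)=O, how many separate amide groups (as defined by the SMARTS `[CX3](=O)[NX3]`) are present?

4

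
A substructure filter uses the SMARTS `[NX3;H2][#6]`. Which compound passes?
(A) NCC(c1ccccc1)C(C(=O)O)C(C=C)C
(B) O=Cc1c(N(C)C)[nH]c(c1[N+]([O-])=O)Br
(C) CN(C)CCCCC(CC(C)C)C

A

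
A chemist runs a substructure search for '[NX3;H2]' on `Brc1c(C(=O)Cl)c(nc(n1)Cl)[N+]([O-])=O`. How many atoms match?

0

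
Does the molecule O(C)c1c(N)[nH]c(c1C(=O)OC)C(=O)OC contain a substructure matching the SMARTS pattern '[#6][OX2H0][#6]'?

The pattern [#6][OX2H0][#6] describes an aliphatic oxygen bridging two carbons with no H on the oxygen — an ether.
The molecule carries a methoxy ether (-OCH3), whose atoms satisfy every constraint of the query, so the pattern matches.

Yes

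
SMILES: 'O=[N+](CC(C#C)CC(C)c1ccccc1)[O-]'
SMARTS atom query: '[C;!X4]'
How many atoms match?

Check the 16 heavy atoms by environment: 5× C (X4) → no; 6× c (aromatic, X3) → no; 1× N (charge +1, X3) → no; 1× O (charge -1, X1) → no; 1× O (X1) → no; 2× C (X2) → match.
That gives 2 matching atoms.

2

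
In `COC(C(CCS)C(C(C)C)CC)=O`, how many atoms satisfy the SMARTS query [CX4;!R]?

10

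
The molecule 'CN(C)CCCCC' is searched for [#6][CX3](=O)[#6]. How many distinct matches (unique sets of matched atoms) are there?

0

[#6][CX3](=O)[#6] is the SMARTS for a ketone: a carbonyl carbon (no H) flanked by two carbons.
No fragment in the molecule satisfies every constraint, giving 0 matches.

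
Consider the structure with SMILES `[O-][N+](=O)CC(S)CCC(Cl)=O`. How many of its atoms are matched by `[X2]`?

1

The query [X2] means: any atom with exactly two total connections (bonds + H).
Check the 11 heavy atoms by environment: 4× C (X4) → no; 1× N (charge +1, X3) → no; 1× O (charge -1, X1) → no; 2× O (X1) → no; 1× C (X3) → no; 1× Cl (X1) → no; 1× S (X2) → match.
That gives 1 matching atom.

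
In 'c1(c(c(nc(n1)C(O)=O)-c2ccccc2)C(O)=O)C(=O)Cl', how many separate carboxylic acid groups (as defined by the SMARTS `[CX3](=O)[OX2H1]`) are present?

2

[CX3](=O)[OX2H1] is the SMARTS for a carboxylic acid: an sp2 carbon double-bonded to O and single-bonded to an -OH oxygen.
The molecule carries 2 separate instances of a carboxylic acid group (-C(=O)OH) meeting every constraint; each maps to a distinct set of atoms, giving 2 matches.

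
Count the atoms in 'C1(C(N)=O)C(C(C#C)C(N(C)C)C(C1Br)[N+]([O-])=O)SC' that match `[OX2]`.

0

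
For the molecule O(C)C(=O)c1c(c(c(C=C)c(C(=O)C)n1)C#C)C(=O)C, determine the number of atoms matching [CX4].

3

The query [CX4] means: C with X4: aliphatic carbon with exactly 4 total connections (bonds + H).
Check the 20 heavy atoms by environment: 1× n (aromatic, X2) → no; 5× c (aromatic, X3) → no; 5× C (X3) → no; 3× O (X1) → no; 1× O (X2) → no; 3× C (X4) → match; 2× C (X2) → no.
That gives 3 matching atoms.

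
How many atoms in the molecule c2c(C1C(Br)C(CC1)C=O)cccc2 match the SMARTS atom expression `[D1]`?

2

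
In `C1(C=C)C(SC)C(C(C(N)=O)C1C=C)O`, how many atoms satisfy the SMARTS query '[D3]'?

6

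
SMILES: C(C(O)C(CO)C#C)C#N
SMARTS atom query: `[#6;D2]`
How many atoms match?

The query [#6;D2] means: any carbon bonded to exactly two heavy atoms.
Check the 10 heavy atoms by environment: 4× C (D2) → match; 2× C (D3) → no; 2× O (D1) → no; 1× N (D1) → no; 1× C (D1) → no.
That gives 4 matching atoms.

4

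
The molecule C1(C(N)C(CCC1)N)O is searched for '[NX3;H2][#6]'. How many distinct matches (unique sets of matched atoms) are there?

2

[NX3;H2][#6] is the SMARTS for a primary amine: a trivalent nitrogen with two H attached to carbon.
The molecule carries 2 separate instances of a primary amino group (-NH2) meeting every constraint; each maps to a distinct set of atoms, giving 2 matches.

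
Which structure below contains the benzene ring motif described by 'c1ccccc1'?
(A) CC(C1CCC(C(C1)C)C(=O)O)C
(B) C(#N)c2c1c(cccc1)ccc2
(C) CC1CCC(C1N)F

B

c1ccccc1 describes six aromatic carbons in a ring (a benzene ring).
(A) has a methyl group (-CH3) but no six-membered all-carbon aromatic ring is present.
(B) contains the required atom environment, so the pattern matches.
(C) has a methyl group (-CH3) but no six-membered all-carbon aromatic ring is present.
So the answer is (B).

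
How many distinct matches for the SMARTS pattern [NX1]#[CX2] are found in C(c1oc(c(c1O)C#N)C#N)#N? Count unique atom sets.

[NX1]#[CX2] is the SMARTS for a nitrile: a nitrogen triple-bonded to a two-connected carbon.
The molecule carries 3 separate instances of a nitrile (-C#N) meeting every constraint; each maps to a distinct set of atoms, giving 3 matches.

3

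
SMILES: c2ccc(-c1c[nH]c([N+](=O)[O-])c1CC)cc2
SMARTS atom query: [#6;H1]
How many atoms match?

Check the 16 heavy atoms by environment: 1× n (aromatic, H1) → no; 6× c (aromatic, H1) → match; 4× c (aromatic, H0) → no; 1× N (charge +1, H0) → no; 1× O (charge -1, H0) → no; 1× O (H0) → no; 1× C (H2) → no; 1× C (H3) → no.
That gives 6 matching atoms.

6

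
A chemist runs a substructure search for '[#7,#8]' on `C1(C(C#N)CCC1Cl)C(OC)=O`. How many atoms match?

3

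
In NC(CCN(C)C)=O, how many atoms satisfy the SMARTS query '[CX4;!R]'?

4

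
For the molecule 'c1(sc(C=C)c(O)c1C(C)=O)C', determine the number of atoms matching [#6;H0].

5

Check the 12 heavy atoms by environment: 1× s (aromatic, H0) → no; 4× c (aromatic, H0) → match; 1× C (H0) → match; 1× O (H0) → no; 2× C (H3) → no; 1× O (H1) → no; 1× C (H1) → no; 1× C (H2) → no.
Summing the matching environments: 4 + 1 = 5 matching atoms.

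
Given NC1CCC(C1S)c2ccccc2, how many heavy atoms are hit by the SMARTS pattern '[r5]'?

5

The query [r5] means: r5 matches atoms in a five-membered ring.
Check the 13 heavy atoms by environment: 5× C (in 5-ring) → match; 6× c (aromatic, in 6-ring) → no; 1× S (acyclic) → no; 1× N (acyclic) → no.
That gives 5 matching atoms.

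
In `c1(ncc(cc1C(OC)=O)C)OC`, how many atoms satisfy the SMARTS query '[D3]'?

4

The query [D3] means: atom with exactly three heavy-atom neighbours.
Check the 13 heavy atoms by environment: 1× n (aromatic, D2) → no; 2× c (aromatic, D2) → no; 3× c (aromatic, D3) → match; 1× C (D3) → match; 1× O (D1) → no; 2× O (D2) → no; 3× C (D1) → no.
Summing the matching environments: 3 + 1 = 4 matching atoms.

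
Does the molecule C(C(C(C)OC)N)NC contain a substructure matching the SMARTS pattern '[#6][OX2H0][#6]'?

The pattern [#6][OX2H0][#6] describes an aliphatic oxygen bridging two carbons with no H on the oxygen — an ether.
The molecule carries a methoxy ether (-OCH3), whose atoms satisfy every constraint of the query, so the pattern matches.

Yes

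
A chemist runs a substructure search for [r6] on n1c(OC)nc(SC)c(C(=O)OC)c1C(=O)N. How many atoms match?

6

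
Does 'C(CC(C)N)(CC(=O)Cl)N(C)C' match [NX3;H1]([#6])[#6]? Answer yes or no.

No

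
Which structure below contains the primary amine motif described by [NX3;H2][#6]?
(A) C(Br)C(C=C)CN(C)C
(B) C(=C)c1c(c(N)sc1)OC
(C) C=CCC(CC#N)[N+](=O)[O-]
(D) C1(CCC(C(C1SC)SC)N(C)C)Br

B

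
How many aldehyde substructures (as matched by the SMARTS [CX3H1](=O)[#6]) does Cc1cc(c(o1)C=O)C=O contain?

2

[CX3H1](=O)[#6] is the SMARTS for an aldehyde: an sp2 carbon with one H, double-bonded to O and single-bonded to carbon.
The molecule carries 2 separate instances of an aldehyde (-CHO) meeting every constraint; each maps to a distinct set of atoms, giving 2 matches.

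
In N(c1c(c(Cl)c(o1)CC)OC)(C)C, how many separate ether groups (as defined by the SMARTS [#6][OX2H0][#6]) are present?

1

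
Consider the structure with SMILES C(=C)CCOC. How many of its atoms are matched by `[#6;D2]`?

3

The query [#6;D2] means: any carbon bonded to exactly two heavy atoms.
Check the 6 heavy atoms by environment: 3× C (D2) → match; 2× C (D1) → no; 1× O (D2) → no.
That gives 3 matching atoms.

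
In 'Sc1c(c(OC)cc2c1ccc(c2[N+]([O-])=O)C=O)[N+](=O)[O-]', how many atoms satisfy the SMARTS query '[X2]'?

2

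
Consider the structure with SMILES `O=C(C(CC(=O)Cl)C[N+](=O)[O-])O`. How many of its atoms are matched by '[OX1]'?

4

Check the 12 heavy atoms by environment: 3× C (X4) → no; 1× N (charge +1, X3) → no; 1× O (charge -1, X1) → match; 3× O (X1) → match; 2× C (X3) → no; 1× O (X2) → no; 1× Cl (X1) → no.
Summing the matching environments: 1 + 3 = 4 matching atoms.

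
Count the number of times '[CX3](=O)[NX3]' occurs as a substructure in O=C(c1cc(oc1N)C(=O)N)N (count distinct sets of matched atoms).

2

[CX3](=O)[NX3] is the SMARTS for an amide: a carbonyl carbon bonded to a trivalent nitrogen.
The molecule carries 2 separate instances of a primary amide (-C(=O)NH2) meeting every constraint; each maps to a distinct set of atoms, giving 2 matches.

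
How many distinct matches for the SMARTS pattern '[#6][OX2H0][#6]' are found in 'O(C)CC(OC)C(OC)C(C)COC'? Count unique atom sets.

4

[#6][OX2H0][#6] is the SMARTS for an ether: an aliphatic oxygen bridging two carbons with no H on the oxygen.
The molecule carries 4 separate instances of a methoxy ether (-OCH3) meeting every constraint; each maps to a distinct set of atoms, giving 4 matches.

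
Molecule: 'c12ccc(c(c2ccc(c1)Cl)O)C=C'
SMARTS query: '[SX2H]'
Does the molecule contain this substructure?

No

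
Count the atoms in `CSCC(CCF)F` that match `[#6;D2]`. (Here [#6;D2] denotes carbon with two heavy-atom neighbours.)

3

The query [#6;D2] means: any carbon bonded to exactly two heavy atoms.
Check the 8 heavy atoms by environment: 3× C (D2) → match; 1× C (D3) → no; 2× F (D1) → no; 1× S (D2) → no; 1× C (D1) → no.
That gives 3 matching atoms.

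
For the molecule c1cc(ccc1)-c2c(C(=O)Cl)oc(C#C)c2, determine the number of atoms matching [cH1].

6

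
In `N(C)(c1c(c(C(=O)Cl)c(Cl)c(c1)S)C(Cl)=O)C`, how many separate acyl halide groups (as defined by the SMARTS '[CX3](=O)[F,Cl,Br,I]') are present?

2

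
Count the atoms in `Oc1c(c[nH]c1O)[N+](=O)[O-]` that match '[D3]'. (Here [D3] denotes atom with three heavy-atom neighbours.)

The query [D3] means: atom with exactly three heavy-atom neighbours.
Check the 10 heavy atoms by environment: 1× n (aromatic, D2) → no; 3× c (aromatic, D3) → match; 1× c (aromatic, D2) → no; 3× O (D1) → no; 1× N (charge +1, D3) → match; 1× O (charge -1, D1) → no.
Summing the matching environments: 3 + 1 = 4 matching atoms.

4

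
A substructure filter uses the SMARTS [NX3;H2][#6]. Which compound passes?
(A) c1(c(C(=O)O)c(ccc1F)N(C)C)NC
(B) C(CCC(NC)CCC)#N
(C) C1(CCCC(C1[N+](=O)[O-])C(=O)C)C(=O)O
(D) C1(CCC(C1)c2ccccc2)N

D

[NX3;H2][#6] describes a trivalent nitrogen with two H attached to carbon (a primary amine).
(A) has an N-methylamino group (-NHCH3) but the nitrogen bears two carbons and only one H (H1), not H2.
(B) has a nitrile (-C#N) but the nitrogen is NX1 (triple-bonded), not NX3 with two H.
(C) has a nitro group (-[N+](=O)[O-]) but the nitrogen is [N+] with no H, not NX3H2.
(D) contains a primary amino group (-NH2), which satisfies every atom and bond constraint.
So the answer is (D).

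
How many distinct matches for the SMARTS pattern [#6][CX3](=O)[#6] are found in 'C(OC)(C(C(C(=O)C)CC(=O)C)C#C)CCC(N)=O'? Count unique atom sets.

[#6][CX3](=O)[#6] is the SMARTS for a ketone: a carbonyl carbon (no H) flanked by two carbons.
The molecule carries 2 separate instances of an acetyl/ketone group (-C(=O)CH3) meeting every constraint; each maps to a distinct set of atoms, giving 2 matches.

2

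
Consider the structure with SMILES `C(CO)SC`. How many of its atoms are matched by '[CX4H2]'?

2

Check the 5 heavy atoms by environment: 2× C (H2, X4) → match; 1× O (H1, X2) → no; 1× S (H0, X2) → no; 1× C (H3, X4) → no.
That gives 2 matching atoms.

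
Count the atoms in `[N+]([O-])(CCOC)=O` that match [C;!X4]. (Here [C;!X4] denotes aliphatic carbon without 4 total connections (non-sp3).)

0

The query [C;!X4] means: aliphatic carbon that does not have four total connections.
Check the 7 heavy atoms by environment: 3× C (X4) → no; 1× O (X2) → no; 1× N (charge +1, X3) → no; 1× O (charge -1, X1) → no; 1× O (X1) → no.
No environment satisfies the query, so 0 matching atoms.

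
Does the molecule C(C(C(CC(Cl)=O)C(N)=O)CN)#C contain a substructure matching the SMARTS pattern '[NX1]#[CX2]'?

No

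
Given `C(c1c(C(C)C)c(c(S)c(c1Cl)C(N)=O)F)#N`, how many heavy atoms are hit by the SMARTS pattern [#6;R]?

6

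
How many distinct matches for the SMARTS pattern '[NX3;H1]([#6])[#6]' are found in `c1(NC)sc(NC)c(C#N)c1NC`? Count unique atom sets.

3

[NX3;H1]([#6])[#6] is the SMARTS for a secondary amine: a trivalent nitrogen with one H, bonded to two carbons.
The molecule carries 3 separate instances of an N-methylamino group (-NHCH3) meeting every constraint; each maps to a distinct set of atoms, giving 3 matches.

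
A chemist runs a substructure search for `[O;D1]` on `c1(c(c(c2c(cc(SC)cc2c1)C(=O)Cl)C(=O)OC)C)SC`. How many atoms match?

The query [O;D1] means: aliphatic oxygen bonded to exactly one heavy atom.
Check the 22 heavy atoms by environment: 7× c (aromatic, D3) → no; 3× c (aromatic, D2) → no; 2× C (D3) → no; 2× O (D1) → match; 1× Cl (D1) → no; 2× S (D2) → no; 4× C (D1) → no; 1× O (D2) → no.
That gives 2 matching atoms.

2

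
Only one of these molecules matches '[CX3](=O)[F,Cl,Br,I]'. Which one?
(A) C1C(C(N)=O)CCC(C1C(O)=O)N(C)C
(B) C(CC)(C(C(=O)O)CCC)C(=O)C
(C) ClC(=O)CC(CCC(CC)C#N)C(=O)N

C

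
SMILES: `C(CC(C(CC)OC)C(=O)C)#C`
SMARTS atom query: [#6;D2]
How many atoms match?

Check the 12 heavy atoms by environment: 3× C (D2) → match; 3× C (D3) → no; 4× C (D1) → no; 1× O (D2) → no; 1× O (D1) → no.
That gives 3 matching atoms.

3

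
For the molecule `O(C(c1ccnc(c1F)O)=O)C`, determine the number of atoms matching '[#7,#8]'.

Check the 12 heavy atoms by environment: 1× n (aromatic) → match; 5× c (aromatic) → no; 2× C → no; 3× O → match; 1× F → no.
Summing the matching environments: 1 + 3 = 4 matching atoms.

4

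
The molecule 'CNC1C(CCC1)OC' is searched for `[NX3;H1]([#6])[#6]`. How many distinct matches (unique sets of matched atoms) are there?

[NX3;H1]([#6])[#6] is the SMARTS for a secondary amine: a trivalent nitrogen with one H, bonded to two carbons.
Exactly one fragment in the molecule meets all constraints, giving 1 match.

1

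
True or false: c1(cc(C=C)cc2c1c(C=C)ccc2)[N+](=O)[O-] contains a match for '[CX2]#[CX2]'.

False

The pattern [CX2]#[CX2] describes a carbon-carbon triple bond — an alkyne.
The closest candidate here is a vinyl group (-CH=CH2), but the C=C is a double bond; both carbons are CX3, not CX2. No other fragment satisfies the full query, so there is no match.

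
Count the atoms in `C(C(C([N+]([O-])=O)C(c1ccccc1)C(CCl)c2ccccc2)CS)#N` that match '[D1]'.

5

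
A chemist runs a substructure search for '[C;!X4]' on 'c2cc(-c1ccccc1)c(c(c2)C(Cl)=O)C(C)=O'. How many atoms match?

2

The query [C;!X4] means: aliphatic carbon that does not have four total connections.
Check the 18 heavy atoms by environment: 12× c (aromatic, X3) → no; 2× C (X3) → match; 2× O (X1) → no; 1× C (X4) → no; 1× Cl (X1) → no.
That gives 2 matching atoms.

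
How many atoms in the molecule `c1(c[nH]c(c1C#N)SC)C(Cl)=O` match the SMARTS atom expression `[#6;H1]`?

1

The query [#6;H1] means: any carbon bearing exactly one hydrogen.
Check the 12 heavy atoms by environment: 1× n (aromatic, H1) → no; 3× c (aromatic, H0) → no; 1× c (aromatic, H1) → match; 2× C (H0) → no; 1× N (H0) → no; 1× O (H0) → no; 1× Cl (H0) → no; 1× S (H0) → no; 1× C (H3) → no.
That gives 1 matching atom.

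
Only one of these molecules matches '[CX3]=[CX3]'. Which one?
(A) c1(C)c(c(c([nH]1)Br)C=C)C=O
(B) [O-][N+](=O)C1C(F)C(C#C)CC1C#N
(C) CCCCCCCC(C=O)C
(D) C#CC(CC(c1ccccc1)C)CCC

[CX3]=[CX3] describes a non-aromatic C=C double bond between two sp2 carbons (an alkene).
(A) contains a vinyl group (-CH=CH2), which satisfies every atom and bond constraint.
(B) has an ethynyl group (-C#CH) but the C-C bond is a triple bond, not a double bond.
(C) has an ethyl group (-CH2CH3) but its C-C bond is a single bond between CX4 carbons, not CX3=CX3.
(D) has an ethynyl group (-C#CH) but the C-C bond is a triple bond, not a double bond.
So the answer is (A).

A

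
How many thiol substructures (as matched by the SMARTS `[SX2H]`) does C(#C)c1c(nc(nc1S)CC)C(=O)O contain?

[SX2H] is the SMARTS for a thiol: an aliphatic sulfur with two connections, one being H.
Exactly one fragment in the molecule meets all constraints, giving 1 match.

1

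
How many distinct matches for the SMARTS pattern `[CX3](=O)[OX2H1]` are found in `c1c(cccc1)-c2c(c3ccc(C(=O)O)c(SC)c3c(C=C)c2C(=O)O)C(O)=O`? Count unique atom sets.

[CX3](=O)[OX2H1] is the SMARTS for a carboxylic acid: an sp2 carbon double-bonded to O and single-bonded to an -OH oxygen.
The molecule carries 3 separate instances of a carboxylic acid group (-C(=O)OH) meeting every constraint; each maps to a distinct set of atoms, giving 3 matches.

3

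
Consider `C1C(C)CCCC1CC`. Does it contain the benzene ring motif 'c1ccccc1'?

The pattern c1ccccc1 describes six aromatic carbons in a ring — a benzene ring.
The closest candidate here is a methyl group (-CH3), but no six-membered all-carbon aromatic ring is present. No other fragment satisfies the full query, so there is no match.

No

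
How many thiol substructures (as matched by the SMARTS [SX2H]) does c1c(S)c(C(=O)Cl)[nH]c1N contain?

[SX2H] is the SMARTS for a thiol: an aliphatic sulfur with two connections, one being H.
Exactly one fragment in the molecule meets all constraints, giving 1 match.

1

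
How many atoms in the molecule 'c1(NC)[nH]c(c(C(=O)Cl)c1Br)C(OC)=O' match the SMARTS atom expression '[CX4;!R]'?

2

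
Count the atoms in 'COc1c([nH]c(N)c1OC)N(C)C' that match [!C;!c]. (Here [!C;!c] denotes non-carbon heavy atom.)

5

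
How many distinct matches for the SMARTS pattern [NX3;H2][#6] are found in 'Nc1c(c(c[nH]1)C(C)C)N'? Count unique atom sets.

2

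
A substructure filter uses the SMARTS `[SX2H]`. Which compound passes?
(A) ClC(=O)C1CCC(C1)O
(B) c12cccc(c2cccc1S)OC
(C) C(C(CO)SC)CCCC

B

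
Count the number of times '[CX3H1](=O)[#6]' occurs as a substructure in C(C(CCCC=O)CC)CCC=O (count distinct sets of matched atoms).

[CX3H1](=O)[#6] is the SMARTS for an aldehyde: an sp2 carbon with one H, double-bonded to O and single-bonded to carbon.
The molecule carries 2 separate instances of an aldehyde (-CHO) meeting every constraint; each maps to a distinct set of atoms, giving 2 matches.

2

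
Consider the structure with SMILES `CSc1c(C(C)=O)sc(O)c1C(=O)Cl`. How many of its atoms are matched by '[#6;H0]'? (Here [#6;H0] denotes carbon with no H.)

6

The query [#6;H0] means: any carbon with no attached hydrogen.
Check the 14 heavy atoms by environment: 1× s (aromatic, H0) → no; 4× c (aromatic, H0) → match; 1× O (H1) → no; 1× S (H0) → no; 2× C (H3) → no; 2× C (H0) → match; 2× O (H0) → no; 1× Cl (H0) → no.
Summing the matching environments: 4 + 2 = 6 matching atoms.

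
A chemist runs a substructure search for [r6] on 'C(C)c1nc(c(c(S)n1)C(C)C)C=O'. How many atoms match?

The query [r6] means: r6 matches atoms in a six-membered ring.
Check the 14 heavy atoms by environment: 2× n (aromatic, in 6-ring) → match; 4× c (aromatic, in 6-ring) → match; 1× S (acyclic) → no; 6× C (acyclic) → no; 1× O (acyclic) → no.
Summing the matching environments: 2 + 4 = 6 matching atoms.

6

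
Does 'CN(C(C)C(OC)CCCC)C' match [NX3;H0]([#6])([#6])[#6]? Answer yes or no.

Yes

The pattern [NX3;H0]([#6])([#6])[#6] describes a trivalent nitrogen with no H, bonded to three carbons — a tertiary amine.
The molecule carries a dimethylamino group (-N(CH3)2), whose atoms satisfy every constraint of the query, so the pattern matches.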